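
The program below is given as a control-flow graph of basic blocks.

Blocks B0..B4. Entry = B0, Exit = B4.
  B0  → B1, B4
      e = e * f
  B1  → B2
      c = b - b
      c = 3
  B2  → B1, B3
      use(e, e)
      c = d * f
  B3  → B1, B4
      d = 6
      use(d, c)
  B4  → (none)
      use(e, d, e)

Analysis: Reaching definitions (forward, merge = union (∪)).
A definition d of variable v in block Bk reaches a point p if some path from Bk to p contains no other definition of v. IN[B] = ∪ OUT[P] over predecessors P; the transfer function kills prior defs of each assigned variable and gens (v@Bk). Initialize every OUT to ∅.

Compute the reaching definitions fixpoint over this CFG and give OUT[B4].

Fixpoint table:
  B0: | IN={} | OUT={e@B0}
  B1: | IN={c@B2, d@B3, e@B0} | OUT={c@B1, d@B3, e@B0}
  B2: | IN={c@B1, d@B3, e@B0} | OUT={c@B2, d@B3, e@B0}
  B3: | IN={c@B2, d@B3, e@B0} | OUT={c@B2, d@B3, e@B0}
  B4: | IN={c@B2, d@B3, e@B0} | OUT={c@B2, d@B3, e@B0}

Merge at B4: IN[B4] = OUT[B0] ⊔ OUT[B3] = {c@B2, d@B3, e@B0}
Applying B4's transfer function to that IN value gives OUT[B4] (row B4 above).

Answer: {c@B2, d@B3, e@B0}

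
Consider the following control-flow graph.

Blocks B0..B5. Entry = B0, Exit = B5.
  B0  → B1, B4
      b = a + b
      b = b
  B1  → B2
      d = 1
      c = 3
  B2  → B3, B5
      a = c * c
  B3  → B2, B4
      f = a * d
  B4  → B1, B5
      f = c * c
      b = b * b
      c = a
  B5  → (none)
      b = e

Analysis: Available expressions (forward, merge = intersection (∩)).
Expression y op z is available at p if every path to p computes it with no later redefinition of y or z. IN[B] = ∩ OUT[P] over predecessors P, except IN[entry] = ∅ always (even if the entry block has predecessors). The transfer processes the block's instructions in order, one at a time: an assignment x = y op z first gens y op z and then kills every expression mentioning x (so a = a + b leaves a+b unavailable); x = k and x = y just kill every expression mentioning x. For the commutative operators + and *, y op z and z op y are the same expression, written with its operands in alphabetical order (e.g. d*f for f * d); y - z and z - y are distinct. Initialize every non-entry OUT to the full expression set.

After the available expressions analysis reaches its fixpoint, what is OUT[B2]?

Converged values:
  B0:  IN={}  OUT={}
  B1:  IN={}  OUT={}
  B2:  IN={}  OUT={c*c}
  B3:  IN={c*c}  OUT={a*d, c*c}
  B4:  IN={}  OUT={}
  B5:  IN={}  OUT={}

Merge at B2: IN[B2] = OUT[B1] ∩ OUT[B3] = {}
Applying B2's transfer function to that IN value gives OUT[B2] (row B2 above).

Answer: {c*c}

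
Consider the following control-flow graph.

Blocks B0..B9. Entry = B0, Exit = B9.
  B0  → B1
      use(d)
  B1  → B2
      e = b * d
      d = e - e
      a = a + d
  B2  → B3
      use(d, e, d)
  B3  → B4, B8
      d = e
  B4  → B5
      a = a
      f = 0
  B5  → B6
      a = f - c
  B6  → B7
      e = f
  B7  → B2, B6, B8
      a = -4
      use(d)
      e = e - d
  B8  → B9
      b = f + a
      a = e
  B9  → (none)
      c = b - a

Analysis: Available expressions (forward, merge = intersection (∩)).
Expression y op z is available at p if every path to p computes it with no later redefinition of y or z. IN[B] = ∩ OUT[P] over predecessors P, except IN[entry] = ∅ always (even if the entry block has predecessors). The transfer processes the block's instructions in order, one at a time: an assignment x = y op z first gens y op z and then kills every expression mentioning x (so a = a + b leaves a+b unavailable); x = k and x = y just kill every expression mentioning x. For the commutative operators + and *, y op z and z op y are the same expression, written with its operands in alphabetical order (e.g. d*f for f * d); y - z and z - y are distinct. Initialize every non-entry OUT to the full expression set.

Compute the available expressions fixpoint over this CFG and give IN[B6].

Fixpoint table:
  B0: | IN={} | OUT={}
  B1: | IN={} | OUT={e-e}
  B2: | IN={} | OUT={}
  B3: | IN={} | OUT={}
  B4: | IN={} | OUT={}
  B5: | IN={} | OUT={f-c}
  B6: | IN={f-c} | OUT={f-c}
  B7: | IN={f-c} | OUT={f-c}
  B8: | IN={} | OUT={}
  B9: | IN={} | OUT={b-a}

Merge at B6: IN[B6] = OUT[B5] ∩ OUT[B7] = {f-c}

Answer: {f-c}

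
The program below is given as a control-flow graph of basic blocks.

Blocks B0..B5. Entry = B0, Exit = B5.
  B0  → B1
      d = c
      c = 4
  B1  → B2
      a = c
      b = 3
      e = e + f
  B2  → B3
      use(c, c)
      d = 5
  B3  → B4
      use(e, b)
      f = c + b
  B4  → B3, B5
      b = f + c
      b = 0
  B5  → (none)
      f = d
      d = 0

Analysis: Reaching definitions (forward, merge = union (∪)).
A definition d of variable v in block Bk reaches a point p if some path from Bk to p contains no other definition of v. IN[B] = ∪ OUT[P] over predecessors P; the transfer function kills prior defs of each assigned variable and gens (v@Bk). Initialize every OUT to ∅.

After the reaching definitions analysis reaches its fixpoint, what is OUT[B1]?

Per-block solution:
  B0:   IN={}   OUT={c@B0, d@B0}
  B1:   IN={c@B0, d@B0}   OUT={a@B1, b@B1, c@B0, d@B0, e@B1}
  B2:   IN={a@B1, b@B1, c@B0, d@B0, e@B1}   OUT={a@B1, b@B1, c@B0, d@B2, e@B1}
  B3:   IN={a@B1, b@B1, b@B4, c@B0, d@B2, e@B1, f@B3}   OUT={a@B1, b@B1, b@B4, c@B0, d@B2, e@B1, f@B3}
  B4:   IN={a@B1, b@B1, b@B4, c@B0, d@B2, e@B1, f@B3}   OUT={a@B1, b@B4, c@B0, d@B2, e@B1, f@B3}
  B5:   IN={a@B1, b@B4, c@B0, d@B2, e@B1, f@B3}   OUT={a@B1, b@B4, c@B0, d@B5, e@B1, f@B5}

Merge at B1: IN[B1] = OUT[B0] = {c@B0, d@B0}
Applying B1's transfer function to that IN value gives OUT[B1] (row B1 above).

Answer: {a@B1, b@B1, c@B0, d@B0, e@B1}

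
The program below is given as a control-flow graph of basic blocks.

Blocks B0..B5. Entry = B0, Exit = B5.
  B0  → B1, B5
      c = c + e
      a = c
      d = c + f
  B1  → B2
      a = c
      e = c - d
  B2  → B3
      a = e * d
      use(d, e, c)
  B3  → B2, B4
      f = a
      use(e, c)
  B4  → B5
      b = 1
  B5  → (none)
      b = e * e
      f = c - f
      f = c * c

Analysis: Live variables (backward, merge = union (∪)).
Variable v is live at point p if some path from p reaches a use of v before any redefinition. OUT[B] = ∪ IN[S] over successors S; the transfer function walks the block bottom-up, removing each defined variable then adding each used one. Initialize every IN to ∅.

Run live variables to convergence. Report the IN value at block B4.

Answer: {c, e, f}

Trace:
Converged values:
  B0:   IN={c, e, f}   OUT={c, d, e, f}
  B1:   IN={c, d}   OUT={c, d, e}
  B2:   IN={c, d, e}   OUT={a, c, d, e}
  B3:   IN={a, c, d, e}   OUT={c, d, e, f}
  B4:   IN={c, e, f}   OUT={c, e, f}
  B5:   IN={c, e, f}   OUT={}

Merge at B4: OUT[B4] = IN[B5] = {c, e, f}
Applying B4's transfer function to that OUT value gives IN[B4] (row B4 above).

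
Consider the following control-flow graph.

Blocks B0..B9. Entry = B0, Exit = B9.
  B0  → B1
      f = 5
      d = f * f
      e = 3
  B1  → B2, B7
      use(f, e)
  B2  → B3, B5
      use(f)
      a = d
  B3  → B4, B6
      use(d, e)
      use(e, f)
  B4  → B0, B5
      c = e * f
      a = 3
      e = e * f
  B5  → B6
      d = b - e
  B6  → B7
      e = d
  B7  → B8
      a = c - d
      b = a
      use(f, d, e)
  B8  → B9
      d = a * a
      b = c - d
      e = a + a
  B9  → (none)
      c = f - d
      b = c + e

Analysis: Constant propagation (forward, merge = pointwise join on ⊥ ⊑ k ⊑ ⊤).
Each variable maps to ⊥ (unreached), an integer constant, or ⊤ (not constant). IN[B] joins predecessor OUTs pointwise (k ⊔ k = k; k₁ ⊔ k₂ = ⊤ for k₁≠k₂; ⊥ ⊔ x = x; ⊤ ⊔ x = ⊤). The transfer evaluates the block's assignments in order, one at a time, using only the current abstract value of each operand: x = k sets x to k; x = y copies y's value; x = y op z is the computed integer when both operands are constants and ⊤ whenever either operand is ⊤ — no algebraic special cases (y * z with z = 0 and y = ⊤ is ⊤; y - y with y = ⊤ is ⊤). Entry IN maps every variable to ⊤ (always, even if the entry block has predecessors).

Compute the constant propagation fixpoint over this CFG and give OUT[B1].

Answer: {a: ⊤, b: ⊤, c: ⊤, d: 25, e: 3, f: 5}

Working:
Converged values:
  B0: | IN=(all ⊤) | OUT={d:25, e:3, f:5; rest ⊤}
  B1: | IN={d:25, e:3, f:5; rest ⊤} | OUT={d:25, e:3, f:5; rest ⊤}
  B2: | IN={d:25, e:3, f:5; rest ⊤} | OUT={a:25, d:25, e:3, f:5; rest ⊤}
  B3: | IN={a:25, d:25, e:3, f:5; rest ⊤} | OUT={a:25, d:25, e:3, f:5; rest ⊤}
  B4: | IN={a:25, d:25, e:3, f:5; rest ⊤} | OUT={a:3, c:15, d:25, e:15, f:5; rest ⊤}
  B5: | IN={d:25, f:5; rest ⊤} | OUT={f:5; rest ⊤}
  B6: | IN={f:5; rest ⊤} | OUT={f:5; rest ⊤}
  B7: | IN={f:5; rest ⊤} | OUT={f:5; rest ⊤}
  B8: | IN={f:5; rest ⊤} | OUT={f:5; rest ⊤}
  B9: | IN={f:5; rest ⊤} | OUT={f:5; rest ⊤}

Merge at B1: IN[B1] = OUT[B0] = {a: ⊤, b: ⊤, c: ⊤, d: 25, e: 3, f: 5}
Applying B1's transfer function to that IN value gives OUT[B1] (row B1 above).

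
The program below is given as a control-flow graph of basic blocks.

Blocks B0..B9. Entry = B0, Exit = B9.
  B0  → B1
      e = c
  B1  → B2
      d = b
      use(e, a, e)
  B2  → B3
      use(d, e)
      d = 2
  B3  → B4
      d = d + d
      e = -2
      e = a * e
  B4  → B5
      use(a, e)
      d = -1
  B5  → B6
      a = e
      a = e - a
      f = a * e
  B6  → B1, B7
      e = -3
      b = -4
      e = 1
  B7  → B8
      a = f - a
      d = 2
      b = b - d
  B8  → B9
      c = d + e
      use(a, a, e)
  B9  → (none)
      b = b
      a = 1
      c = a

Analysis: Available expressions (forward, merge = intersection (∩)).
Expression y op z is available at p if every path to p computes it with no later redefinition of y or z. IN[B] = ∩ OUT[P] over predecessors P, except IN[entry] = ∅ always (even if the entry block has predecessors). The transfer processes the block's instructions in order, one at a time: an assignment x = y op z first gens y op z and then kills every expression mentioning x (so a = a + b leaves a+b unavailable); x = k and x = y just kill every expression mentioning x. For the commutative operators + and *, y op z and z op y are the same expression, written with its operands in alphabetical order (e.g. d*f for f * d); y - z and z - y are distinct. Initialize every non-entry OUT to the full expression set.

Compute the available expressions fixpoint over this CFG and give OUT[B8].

Answer: {d+e}

Trace:
Per-block solution:
  B0: | IN={} | OUT={}
  B1: | IN={} | OUT={}
  B2: | IN={} | OUT={}
  B3: | IN={} | OUT={}
  B4: | IN={} | OUT={}
  B5: | IN={} | OUT={a*e}
  B6: | IN={a*e} | OUT={}
  B7: | IN={} | OUT={}
  B8: | IN={} | OUT={d+e}
  B9: | IN={d+e} | OUT={d+e}

Merge at B8: IN[B8] = OUT[B7] = {}
Applying B8's transfer function to that IN value gives OUT[B8] (row B8 above).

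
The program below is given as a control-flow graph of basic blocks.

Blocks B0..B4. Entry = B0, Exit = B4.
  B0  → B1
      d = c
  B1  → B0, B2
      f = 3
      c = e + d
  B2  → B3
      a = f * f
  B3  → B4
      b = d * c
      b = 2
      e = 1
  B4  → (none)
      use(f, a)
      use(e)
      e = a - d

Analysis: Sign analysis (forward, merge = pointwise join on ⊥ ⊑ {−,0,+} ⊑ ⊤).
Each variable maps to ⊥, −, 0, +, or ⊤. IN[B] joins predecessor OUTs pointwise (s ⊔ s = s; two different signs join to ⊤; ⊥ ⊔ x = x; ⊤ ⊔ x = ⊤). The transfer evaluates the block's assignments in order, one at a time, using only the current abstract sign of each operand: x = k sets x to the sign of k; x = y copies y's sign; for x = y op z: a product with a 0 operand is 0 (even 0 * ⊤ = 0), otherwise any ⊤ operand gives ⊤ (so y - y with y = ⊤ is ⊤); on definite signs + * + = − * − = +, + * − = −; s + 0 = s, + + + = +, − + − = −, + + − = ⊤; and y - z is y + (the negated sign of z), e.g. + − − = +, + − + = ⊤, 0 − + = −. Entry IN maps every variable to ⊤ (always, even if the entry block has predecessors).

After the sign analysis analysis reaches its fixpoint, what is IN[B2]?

Per-block solution:
  B0: | IN=(all ⊤) | OUT=(all ⊤)
  B1: | IN=(all ⊤) | OUT={f:+; rest ⊤}
  B2: | IN={f:+; rest ⊤} | OUT={a:+, f:+; rest ⊤}
  B3: | IN={a:+, f:+; rest ⊤} | OUT={a:+, b:+, e:+, f:+; rest ⊤}
  B4: | IN={a:+, b:+, e:+, f:+; rest ⊤} | OUT={a:+, b:+, f:+; rest ⊤}

Merge at B2: IN[B2] = OUT[B1] = {a: ⊤, b: ⊤, c: ⊤, d: ⊤, e: ⊤, f: +}

Answer: {a: ⊤, b: ⊤, c: ⊤, d: ⊤, e: ⊤, f: +}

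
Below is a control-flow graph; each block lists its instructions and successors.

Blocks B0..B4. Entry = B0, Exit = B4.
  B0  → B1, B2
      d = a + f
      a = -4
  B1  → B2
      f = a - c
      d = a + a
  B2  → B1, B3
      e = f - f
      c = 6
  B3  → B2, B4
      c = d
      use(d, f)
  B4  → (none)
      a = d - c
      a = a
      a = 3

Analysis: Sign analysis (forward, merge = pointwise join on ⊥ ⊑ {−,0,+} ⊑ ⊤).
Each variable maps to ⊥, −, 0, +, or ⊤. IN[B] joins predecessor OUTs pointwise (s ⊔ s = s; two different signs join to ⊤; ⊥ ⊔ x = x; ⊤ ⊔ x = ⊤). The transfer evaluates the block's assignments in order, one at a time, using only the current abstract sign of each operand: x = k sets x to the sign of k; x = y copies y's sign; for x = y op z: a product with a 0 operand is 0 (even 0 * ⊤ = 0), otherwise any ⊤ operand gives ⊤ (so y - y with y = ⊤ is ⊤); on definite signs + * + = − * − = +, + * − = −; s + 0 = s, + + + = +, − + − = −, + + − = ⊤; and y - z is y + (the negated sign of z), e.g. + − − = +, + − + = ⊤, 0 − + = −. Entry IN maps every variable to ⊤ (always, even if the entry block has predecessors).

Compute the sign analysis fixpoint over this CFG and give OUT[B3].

Answer: {a: -, b: ⊤, c: ⊤, d: ⊤, e: ⊤, f: ⊤}

Trace:
Converged values:
  B0: | IN=(all ⊤) | OUT={a:-; rest ⊤}
  B1: | IN={a:-; rest ⊤} | OUT={a:-, d:-; rest ⊤}
  B2: | IN={a:-; rest ⊤} | OUT={a:-, c:+; rest ⊤}
  B3: | IN={a:-, c:+; rest ⊤} | OUT={a:-; rest ⊤}
  B4: | IN={a:-; rest ⊤} | OUT={a:+; rest ⊤}

Merge at B3: IN[B3] = OUT[B2] = {a: -, b: ⊤, c: +, d: ⊤, e: ⊤, f: ⊤}
Applying B3's transfer function to that IN value gives OUT[B3] (row B3 above).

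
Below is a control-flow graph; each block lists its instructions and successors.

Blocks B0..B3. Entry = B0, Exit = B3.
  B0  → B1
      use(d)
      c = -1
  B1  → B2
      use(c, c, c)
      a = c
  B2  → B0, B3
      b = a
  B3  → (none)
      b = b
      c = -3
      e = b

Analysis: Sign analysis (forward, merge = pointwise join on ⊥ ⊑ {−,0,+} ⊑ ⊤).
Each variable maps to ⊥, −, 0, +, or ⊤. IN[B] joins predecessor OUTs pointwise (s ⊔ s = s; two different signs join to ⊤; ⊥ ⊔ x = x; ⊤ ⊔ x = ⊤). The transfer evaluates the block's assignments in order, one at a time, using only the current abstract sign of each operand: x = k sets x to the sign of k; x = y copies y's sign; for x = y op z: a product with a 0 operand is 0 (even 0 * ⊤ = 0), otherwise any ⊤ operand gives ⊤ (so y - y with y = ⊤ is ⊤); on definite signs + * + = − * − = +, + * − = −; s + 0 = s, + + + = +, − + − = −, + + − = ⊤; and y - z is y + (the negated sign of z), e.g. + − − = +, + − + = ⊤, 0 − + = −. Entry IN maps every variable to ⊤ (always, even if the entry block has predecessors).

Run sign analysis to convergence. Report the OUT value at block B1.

Answer: {a: -, b: ⊤, c: -, d: ⊤, e: ⊤, f: ⊤}

Working:
Converged values:
  B0:  IN=(all ⊤)  OUT={c:-; rest ⊤}
  B1:  IN={c:-; rest ⊤}  OUT={a:-, c:-; rest ⊤}
  B2:  IN={a:-, c:-; rest ⊤}  OUT={a:-, b:-, c:-; rest ⊤}
  B3:  IN={a:-, b:-, c:-; rest ⊤}  OUT={a:-, b:-, c:-, e:-; rest ⊤}

Merge at B1: IN[B1] = OUT[B0] = {a: ⊤, b: ⊤, c: -, d: ⊤, e: ⊤, f: ⊤}
Applying B1's transfer function to that IN value gives OUT[B1] (row B1 above).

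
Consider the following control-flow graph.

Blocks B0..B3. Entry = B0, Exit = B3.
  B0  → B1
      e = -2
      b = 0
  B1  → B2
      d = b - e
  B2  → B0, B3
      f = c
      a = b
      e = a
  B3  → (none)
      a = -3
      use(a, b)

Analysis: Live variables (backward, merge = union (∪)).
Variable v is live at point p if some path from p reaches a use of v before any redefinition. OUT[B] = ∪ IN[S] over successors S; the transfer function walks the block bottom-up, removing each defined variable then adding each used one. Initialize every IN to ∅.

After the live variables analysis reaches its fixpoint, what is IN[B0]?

Answer: {c}

Derivation:
Fixpoint table:
  B0:  IN={c}  OUT={b, c, e}
  B1:  IN={b, c, e}  OUT={b, c}
  B2:  IN={b, c}  OUT={b, c}
  B3:  IN={b}  OUT={}

Merge at B0: OUT[B0] = IN[B1] = {b, c, e}
Applying B0's transfer function to that OUT value gives IN[B0] (row B0 above).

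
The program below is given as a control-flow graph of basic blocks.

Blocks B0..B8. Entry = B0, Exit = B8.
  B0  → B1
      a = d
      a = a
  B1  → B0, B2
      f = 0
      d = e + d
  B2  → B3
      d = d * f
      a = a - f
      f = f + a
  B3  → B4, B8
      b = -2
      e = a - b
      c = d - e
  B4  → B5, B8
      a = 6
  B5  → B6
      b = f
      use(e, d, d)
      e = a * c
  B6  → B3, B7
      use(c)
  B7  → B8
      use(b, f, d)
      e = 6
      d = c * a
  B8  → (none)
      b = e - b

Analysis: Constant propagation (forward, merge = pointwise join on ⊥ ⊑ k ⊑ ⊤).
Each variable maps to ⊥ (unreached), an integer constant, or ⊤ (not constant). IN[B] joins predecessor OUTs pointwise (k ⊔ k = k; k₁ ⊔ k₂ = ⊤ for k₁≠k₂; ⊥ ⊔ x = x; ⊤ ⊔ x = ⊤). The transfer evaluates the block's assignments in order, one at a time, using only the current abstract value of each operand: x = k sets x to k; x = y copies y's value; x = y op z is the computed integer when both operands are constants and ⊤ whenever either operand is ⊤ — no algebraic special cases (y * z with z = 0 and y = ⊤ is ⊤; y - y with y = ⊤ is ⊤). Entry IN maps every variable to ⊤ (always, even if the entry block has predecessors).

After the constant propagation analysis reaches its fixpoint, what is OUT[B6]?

Per-block solution:
  B0:   IN=(all ⊤)   OUT=(all ⊤)
  B1:   IN=(all ⊤)   OUT={f:0; rest ⊤}
  B2:   IN={f:0; rest ⊤}   OUT=(all ⊤)
  B3:   IN=(all ⊤)   OUT={b:-2; rest ⊤}
  B4:   IN={b:-2; rest ⊤}   OUT={a:6, b:-2; rest ⊤}
  B5:   IN={a:6, b:-2; rest ⊤}   OUT={a:6; rest ⊤}
  B6:   IN={a:6; rest ⊤}   OUT={a:6; rest ⊤}
  B7:   IN={a:6; rest ⊤}   OUT={a:6, e:6; rest ⊤}
  B8:   IN=(all ⊤)   OUT=(all ⊤)

Merge at B6: IN[B6] = OUT[B5] = {a: 6, b: ⊤, c: ⊤, d: ⊤, e: ⊤, f: ⊤}
Applying B6's transfer function to that IN value gives OUT[B6] (row B6 above).

Answer: {a: 6, b: ⊤, c: ⊤, d: ⊤, e: ⊤, f: ⊤}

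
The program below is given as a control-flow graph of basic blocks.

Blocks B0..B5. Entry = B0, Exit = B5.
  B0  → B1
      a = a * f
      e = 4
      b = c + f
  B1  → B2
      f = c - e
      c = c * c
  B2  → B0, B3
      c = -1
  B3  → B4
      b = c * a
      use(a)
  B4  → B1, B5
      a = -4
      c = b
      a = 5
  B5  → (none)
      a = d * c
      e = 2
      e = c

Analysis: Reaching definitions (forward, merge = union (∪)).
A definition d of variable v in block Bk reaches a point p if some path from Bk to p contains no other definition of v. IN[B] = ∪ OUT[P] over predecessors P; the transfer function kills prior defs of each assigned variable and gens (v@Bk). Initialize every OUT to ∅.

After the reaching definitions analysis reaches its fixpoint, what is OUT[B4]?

Per-block solution:
  B0:  IN={a@B0, a@B4, b@B0, b@B3, c@B2, e@B0, f@B1}  OUT={a@B0, b@B0, c@B2, e@B0, f@B1}
  B1:  IN={a@B0, a@B4, b@B0, b@B3, c@B2, c@B4, e@B0, f@B1}  OUT={a@B0, a@B4, b@B0, b@B3, c@B1, e@B0, f@B1}
  B2:  IN={a@B0, a@B4, b@B0, b@B3, c@B1, e@B0, f@B1}  OUT={a@B0, a@B4, b@B0, b@B3, c@B2, e@B0, f@B1}
  B3:  IN={a@B0, a@B4, b@B0, b@B3, c@B2, e@B0, f@B1}  OUT={a@B0, a@B4, b@B3, c@B2, e@B0, f@B1}
  B4:  IN={a@B0, a@B4, b@B3, c@B2, e@B0, f@B1}  OUT={a@B4, b@B3, c@B4, e@B0, f@B1}
  B5:  IN={a@B4, b@B3, c@B4, e@B0, f@B1}  OUT={a@B5, b@B3, c@B4, e@B5, f@B1}

Merge at B4: IN[B4] = OUT[B3] = {a@B0, a@B4, b@B3, c@B2, e@B0, f@B1}
Applying B4's transfer function to that IN value gives OUT[B4] (row B4 above).

Answer: {a@B4, b@B3, c@B4, e@B0, f@B1}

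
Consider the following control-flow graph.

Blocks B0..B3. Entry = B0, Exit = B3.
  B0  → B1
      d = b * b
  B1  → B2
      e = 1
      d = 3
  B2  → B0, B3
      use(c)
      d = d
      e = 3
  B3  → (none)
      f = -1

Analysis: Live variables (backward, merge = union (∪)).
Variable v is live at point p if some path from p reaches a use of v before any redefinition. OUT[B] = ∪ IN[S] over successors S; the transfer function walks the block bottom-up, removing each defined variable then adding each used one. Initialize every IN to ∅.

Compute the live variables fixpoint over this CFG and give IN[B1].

Converged values:
  B0: | IN={b, c} | OUT={b, c}
  B1: | IN={b, c} | OUT={b, c, d}
  B2: | IN={b, c, d} | OUT={b, c}
  B3: | IN={} | OUT={}

Merge at B1: OUT[B1] = IN[B2] = {b, c, d}
Applying B1's transfer function to that OUT value gives IN[B1] (row B1 above).

Answer: {b, c}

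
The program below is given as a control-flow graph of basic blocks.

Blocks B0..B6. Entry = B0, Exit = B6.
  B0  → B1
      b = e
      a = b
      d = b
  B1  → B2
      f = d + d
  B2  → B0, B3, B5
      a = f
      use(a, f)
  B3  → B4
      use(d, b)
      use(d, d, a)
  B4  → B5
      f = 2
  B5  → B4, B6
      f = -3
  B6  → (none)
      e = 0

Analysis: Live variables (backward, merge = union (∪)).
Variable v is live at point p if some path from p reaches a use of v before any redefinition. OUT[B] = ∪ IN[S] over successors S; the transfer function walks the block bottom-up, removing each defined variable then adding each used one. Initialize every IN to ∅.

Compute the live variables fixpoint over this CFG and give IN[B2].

Per-block solution:
  B0:   IN={e}   OUT={b, d, e}
  B1:   IN={b, d, e}   OUT={b, d, e, f}
  B2:   IN={b, d, e, f}   OUT={a, b, d, e}
  B3:   IN={a, b, d}   OUT={}
  B4:   IN={}   OUT={}
  B5:   IN={}   OUT={}
  B6:   IN={}   OUT={}

Merge at B2: OUT[B2] = IN[B0] ⊔ IN[B3] ⊔ IN[B5] = {a, b, d, e}
Applying B2's transfer function to that OUT value gives IN[B2] (row B2 above).

Answer: {b, d, e, f}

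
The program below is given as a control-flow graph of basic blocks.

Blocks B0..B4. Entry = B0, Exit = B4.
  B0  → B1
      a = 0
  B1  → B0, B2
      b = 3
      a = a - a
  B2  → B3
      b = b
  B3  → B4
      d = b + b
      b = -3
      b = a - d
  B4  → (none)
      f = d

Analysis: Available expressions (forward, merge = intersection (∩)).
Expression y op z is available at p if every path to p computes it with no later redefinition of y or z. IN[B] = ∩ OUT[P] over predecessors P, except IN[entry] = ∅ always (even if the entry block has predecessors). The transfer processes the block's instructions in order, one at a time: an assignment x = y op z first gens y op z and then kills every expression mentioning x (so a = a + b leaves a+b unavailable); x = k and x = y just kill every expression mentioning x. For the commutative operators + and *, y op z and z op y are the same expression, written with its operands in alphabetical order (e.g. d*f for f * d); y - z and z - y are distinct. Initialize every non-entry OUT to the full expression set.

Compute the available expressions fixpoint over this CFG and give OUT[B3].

Answer: {a-d}

Working:
Per-block solution:
  B0: | IN={} | OUT={}
  B1: | IN={} | OUT={}
  B2: | IN={} | OUT={}
  B3: | IN={} | OUT={a-d}
  B4: | IN={a-d} | OUT={a-d}

Merge at B3: IN[B3] = OUT[B2] = {}
Applying B3's transfer function to that IN value gives OUT[B3] (row B3 above).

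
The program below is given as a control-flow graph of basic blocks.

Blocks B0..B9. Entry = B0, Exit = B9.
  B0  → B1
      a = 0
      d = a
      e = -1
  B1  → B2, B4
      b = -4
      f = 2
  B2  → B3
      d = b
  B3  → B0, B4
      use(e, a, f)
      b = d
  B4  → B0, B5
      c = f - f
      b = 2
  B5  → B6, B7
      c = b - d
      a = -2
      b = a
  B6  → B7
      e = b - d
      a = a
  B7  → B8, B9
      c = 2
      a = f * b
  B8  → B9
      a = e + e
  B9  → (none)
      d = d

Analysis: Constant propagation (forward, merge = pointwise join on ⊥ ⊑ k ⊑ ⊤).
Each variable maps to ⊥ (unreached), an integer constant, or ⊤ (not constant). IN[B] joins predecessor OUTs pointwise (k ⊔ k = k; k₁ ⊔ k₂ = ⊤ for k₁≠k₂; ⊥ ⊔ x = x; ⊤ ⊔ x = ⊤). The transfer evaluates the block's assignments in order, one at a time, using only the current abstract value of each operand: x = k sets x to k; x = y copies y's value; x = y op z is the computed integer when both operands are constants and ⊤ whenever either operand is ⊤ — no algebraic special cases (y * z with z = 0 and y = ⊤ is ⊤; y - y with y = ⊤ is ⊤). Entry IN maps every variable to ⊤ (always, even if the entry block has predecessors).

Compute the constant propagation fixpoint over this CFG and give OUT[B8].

Answer: {a: ⊤, b: -2, c: 2, d: ⊤, e: ⊤, f: 2}

Working:
Fixpoint table:
  B0: | IN=(all ⊤) | OUT={a:0, d:0, e:-1; rest ⊤}
  B1: | IN={a:0, d:0, e:-1; rest ⊤} | OUT={a:0, b:-4, d:0, e:-1, f:2; rest ⊤}
  B2: | IN={a:0, b:-4, d:0, e:-1, f:2; rest ⊤} | OUT={a:0, b:-4, d:-4, e:-1, f:2; rest ⊤}
  B3: | IN={a:0, b:-4, d:-4, e:-1, f:2; rest ⊤} | OUT={a:0, b:-4, d:-4, e:-1, f:2; rest ⊤}
  B4: | IN={a:0, b:-4, e:-1, f:2; rest ⊤} | OUT={a:0, b:2, c:0, e:-1, f:2; rest ⊤}
  B5: | IN={a:0, b:2, c:0, e:-1, f:2; rest ⊤} | OUT={a:-2, b:-2, e:-1, f:2; rest ⊤}
  B6: | IN={a:-2, b:-2, e:-1, f:2; rest ⊤} | OUT={a:-2, b:-2, f:2; rest ⊤}
  B7: | IN={a:-2, b:-2, f:2; rest ⊤} | OUT={a:-4, b:-2, c:2, f:2; rest ⊤}
  B8: | IN={a:-4, b:-2, c:2, f:2; rest ⊤} | OUT={b:-2, c:2, f:2; rest ⊤}
  B9: | IN={b:-2, c:2, f:2; rest ⊤} | OUT={b:-2, c:2, f:2; rest ⊤}

Merge at B8: IN[B8] = OUT[B7] = {a: -4, b: -2, c: 2, d: ⊤, e: ⊤, f: 2}
Applying B8's transfer function to that IN value gives OUT[B8] (row B8 above).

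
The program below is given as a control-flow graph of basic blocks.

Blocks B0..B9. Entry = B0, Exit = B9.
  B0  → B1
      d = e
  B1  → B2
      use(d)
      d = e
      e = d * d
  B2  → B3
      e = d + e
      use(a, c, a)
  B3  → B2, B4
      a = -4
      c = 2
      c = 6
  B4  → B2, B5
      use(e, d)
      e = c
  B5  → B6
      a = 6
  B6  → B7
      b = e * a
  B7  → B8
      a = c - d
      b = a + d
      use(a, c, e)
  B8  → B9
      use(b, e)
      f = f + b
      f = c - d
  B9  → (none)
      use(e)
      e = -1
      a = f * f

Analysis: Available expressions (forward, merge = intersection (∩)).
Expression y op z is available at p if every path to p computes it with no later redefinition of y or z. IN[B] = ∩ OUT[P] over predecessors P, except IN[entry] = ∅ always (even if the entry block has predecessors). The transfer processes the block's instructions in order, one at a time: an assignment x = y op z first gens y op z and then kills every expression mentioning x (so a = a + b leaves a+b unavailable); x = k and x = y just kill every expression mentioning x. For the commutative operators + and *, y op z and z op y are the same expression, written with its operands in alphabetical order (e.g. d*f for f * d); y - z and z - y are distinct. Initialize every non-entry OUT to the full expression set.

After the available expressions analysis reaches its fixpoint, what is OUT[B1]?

Per-block solution:
  B0:  IN={}  OUT={}
  B1:  IN={}  OUT={d*d}
  B2:  IN={d*d}  OUT={d*d}
  B3:  IN={d*d}  OUT={d*d}
  B4:  IN={d*d}  OUT={d*d}
  B5:  IN={d*d}  OUT={d*d}
  B6:  IN={d*d}  OUT={a*e, d*d}
  B7:  IN={a*e, d*d}  OUT={a+d, c-d, d*d}
  B8:  IN={a+d, c-d, d*d}  OUT={a+d, c-d, d*d}
  B9:  IN={a+d, c-d, d*d}  OUT={c-d, d*d, f*f}

Merge at B1: IN[B1] = OUT[B0] = {}
Applying B1's transfer function to that IN value gives OUT[B1] (row B1 above).

Answer: {d*d}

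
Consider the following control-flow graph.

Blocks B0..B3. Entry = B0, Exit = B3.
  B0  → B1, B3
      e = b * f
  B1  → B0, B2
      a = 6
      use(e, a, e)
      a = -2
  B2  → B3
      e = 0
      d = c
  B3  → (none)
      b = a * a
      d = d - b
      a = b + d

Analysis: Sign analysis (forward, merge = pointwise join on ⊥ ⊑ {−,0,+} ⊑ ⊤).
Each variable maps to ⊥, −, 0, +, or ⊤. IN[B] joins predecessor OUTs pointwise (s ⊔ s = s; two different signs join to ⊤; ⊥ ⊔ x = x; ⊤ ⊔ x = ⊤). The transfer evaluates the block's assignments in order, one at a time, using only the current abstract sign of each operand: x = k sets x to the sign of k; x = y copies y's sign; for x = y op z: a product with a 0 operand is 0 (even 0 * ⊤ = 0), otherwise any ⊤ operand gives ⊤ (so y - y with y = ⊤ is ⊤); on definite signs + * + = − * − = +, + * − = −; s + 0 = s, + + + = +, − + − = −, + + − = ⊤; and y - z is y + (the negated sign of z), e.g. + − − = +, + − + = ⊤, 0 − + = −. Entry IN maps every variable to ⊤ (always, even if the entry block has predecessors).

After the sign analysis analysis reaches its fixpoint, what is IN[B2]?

Answer: {a: -, b: ⊤, c: ⊤, d: ⊤, e: ⊤, f: ⊤}

Derivation:
Per-block solution:
  B0:   IN=(all ⊤)   OUT=(all ⊤)
  B1:   IN=(all ⊤)   OUT={a:-; rest ⊤}
  B2:   IN={a:-; rest ⊤}   OUT={a:-, e:0; rest ⊤}
  B3:   IN=(all ⊤)   OUT=(all ⊤)

Merge at B2: IN[B2] = OUT[B1] = {a: -, b: ⊤, c: ⊤, d: ⊤, e: ⊤, f: ⊤}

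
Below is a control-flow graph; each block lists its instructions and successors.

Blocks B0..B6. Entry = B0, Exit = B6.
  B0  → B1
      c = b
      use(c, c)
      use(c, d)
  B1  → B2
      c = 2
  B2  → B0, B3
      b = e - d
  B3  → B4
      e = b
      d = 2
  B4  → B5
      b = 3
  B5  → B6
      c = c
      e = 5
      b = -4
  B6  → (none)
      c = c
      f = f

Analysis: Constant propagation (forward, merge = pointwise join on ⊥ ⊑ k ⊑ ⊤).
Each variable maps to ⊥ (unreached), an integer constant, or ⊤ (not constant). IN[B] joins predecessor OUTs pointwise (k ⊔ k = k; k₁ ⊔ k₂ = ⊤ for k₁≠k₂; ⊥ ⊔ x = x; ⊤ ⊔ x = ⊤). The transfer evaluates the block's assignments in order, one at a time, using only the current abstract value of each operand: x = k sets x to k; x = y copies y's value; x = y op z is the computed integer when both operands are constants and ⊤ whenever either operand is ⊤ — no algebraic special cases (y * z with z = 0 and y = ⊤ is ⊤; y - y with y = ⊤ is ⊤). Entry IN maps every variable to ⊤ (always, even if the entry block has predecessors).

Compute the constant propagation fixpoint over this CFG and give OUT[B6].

Answer: {a: ⊤, b: -4, c: 2, d: 2, e: 5, f: ⊤}

Derivation:
Converged values:
  B0:   IN=(all ⊤)   OUT=(all ⊤)
  B1:   IN=(all ⊤)   OUT={c:2; rest ⊤}
  B2:   IN={c:2; rest ⊤}   OUT={c:2; rest ⊤}
  B3:   IN={c:2; rest ⊤}   OUT={c:2, d:2; rest ⊤}
  B4:   IN={c:2, d:2; rest ⊤}   OUT={b:3, c:2, d:2; rest ⊤}
  B5:   IN={b:3, c:2, d:2; rest ⊤}   OUT={b:-4, c:2, d:2, e:5; rest ⊤}
  B6:   IN={b:-4, c:2, d:2, e:5; rest ⊤}   OUT={b:-4, c:2, d:2, e:5; rest ⊤}

Merge at B6: IN[B6] = OUT[B5] = {a: ⊤, b: -4, c: 2, d: 2, e: 5, f: ⊤}
Applying B6's transfer function to that IN value gives OUT[B6] (row B6 above).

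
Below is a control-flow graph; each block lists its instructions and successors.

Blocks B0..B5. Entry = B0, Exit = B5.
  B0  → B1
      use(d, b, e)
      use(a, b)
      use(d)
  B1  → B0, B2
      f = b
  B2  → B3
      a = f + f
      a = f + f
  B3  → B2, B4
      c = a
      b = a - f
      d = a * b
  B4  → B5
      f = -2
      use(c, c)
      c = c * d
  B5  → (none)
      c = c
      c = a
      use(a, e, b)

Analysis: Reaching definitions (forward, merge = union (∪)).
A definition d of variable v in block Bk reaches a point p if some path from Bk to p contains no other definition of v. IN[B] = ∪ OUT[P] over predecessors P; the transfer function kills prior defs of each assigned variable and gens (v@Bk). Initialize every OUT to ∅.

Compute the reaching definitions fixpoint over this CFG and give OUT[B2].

Answer: {a@B2, b@B3, c@B3, d@B3, f@B1}

Trace:
Converged values:
  B0: | IN={f@B1} | OUT={f@B1}
  B1: | IN={f@B1} | OUT={f@B1}
  B2: | IN={a@B2, b@B3, c@B3, d@B3, f@B1} | OUT={a@B2, b@B3, c@B3, d@B3, f@B1}
  B3: | IN={a@B2, b@B3, c@B3, d@B3, f@B1} | OUT={a@B2, b@B3, c@B3, d@B3, f@B1}
  B4: | IN={a@B2, b@B3, c@B3, d@B3, f@B1} | OUT={a@B2, b@B3, c@B4, d@B3, f@B4}
  B5: | IN={a@B2, b@B3, c@B4, d@B3, f@B4} | OUT={a@B2, b@B3, c@B5, d@B3, f@B4}

Merge at B2: IN[B2] = OUT[B1] ⊔ OUT[B3] = {a@B2, b@B3, c@B3, d@B3, f@B1}
Applying B2's transfer function to that IN value gives OUT[B2] (row B2 above).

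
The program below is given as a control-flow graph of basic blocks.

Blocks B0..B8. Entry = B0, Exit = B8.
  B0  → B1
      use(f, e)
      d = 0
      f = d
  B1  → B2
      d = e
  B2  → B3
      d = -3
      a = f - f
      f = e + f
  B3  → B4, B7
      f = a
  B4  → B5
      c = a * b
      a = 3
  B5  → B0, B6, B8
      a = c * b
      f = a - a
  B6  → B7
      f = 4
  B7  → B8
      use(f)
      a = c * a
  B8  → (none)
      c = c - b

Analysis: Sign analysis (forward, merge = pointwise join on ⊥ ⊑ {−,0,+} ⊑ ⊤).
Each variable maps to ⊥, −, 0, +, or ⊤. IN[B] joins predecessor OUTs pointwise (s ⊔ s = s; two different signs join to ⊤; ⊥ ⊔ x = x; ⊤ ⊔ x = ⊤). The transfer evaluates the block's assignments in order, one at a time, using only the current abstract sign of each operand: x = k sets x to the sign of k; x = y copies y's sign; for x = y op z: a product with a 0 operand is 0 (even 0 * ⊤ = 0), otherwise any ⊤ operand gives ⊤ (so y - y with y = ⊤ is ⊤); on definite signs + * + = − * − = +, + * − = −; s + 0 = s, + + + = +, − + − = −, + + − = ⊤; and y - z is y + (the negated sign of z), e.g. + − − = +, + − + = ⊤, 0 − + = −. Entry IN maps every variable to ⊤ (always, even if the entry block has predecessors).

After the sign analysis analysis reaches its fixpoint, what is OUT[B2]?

Answer: {a: 0, b: ⊤, c: ⊤, d: -, e: ⊤, f: ⊤}

Trace:
Per-block solution:
  B0:  IN=(all ⊤)  OUT={d:0, f:0; rest ⊤}
  B1:  IN={d:0, f:0; rest ⊤}  OUT={f:0; rest ⊤}
  B2:  IN={f:0; rest ⊤}  OUT={a:0, d:-; rest ⊤}
  B3:  IN={a:0, d:-; rest ⊤}  OUT={a:0, d:-, f:0; rest ⊤}
  B4:  IN={a:0, d:-, f:0; rest ⊤}  OUT={a:+, c:0, d:-, f:0; rest ⊤}
  B5:  IN={a:+, c:0, d:-, f:0; rest ⊤}  OUT={a:0, c:0, d:-, f:0; rest ⊤}
  B6:  IN={a:0, c:0, d:-, f:0; rest ⊤}  OUT={a:0, c:0, d:-, f:+; rest ⊤}
  B7:  IN={a:0, d:-; rest ⊤}  OUT={a:0, d:-; rest ⊤}
  B8:  IN={a:0, d:-; rest ⊤}  OUT={a:0, d:-; rest ⊤}

Merge at B2: IN[B2] = OUT[B1] = {a: ⊤, b: ⊤, c: ⊤, d: ⊤, e: ⊤, f: 0}
Applying B2's transfer function to that IN value gives OUT[B2] (row B2 above).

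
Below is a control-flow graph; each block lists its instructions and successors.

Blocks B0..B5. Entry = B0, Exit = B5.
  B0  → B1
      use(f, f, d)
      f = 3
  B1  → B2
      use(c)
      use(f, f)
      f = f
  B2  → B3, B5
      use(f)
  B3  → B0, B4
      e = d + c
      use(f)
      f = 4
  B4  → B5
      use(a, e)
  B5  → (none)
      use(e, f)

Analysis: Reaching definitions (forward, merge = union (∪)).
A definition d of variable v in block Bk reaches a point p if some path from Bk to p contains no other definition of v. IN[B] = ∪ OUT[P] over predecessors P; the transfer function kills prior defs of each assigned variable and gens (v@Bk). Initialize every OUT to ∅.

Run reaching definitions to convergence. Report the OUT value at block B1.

Fixpoint table:
  B0: | IN={e@B3, f@B3} | OUT={e@B3, f@B0}
  B1: | IN={e@B3, f@B0} | OUT={e@B3, f@B1}
  B2: | IN={e@B3, f@B1} | OUT={e@B3, f@B1}
  B3: | IN={e@B3, f@B1} | OUT={e@B3, f@B3}
  B4: | IN={e@B3, f@B3} | OUT={e@B3, f@B3}
  B5: | IN={e@B3, f@B1, f@B3} | OUT={e@B3, f@B1, f@B3}

Merge at B1: IN[B1] = OUT[B0] = {e@B3, f@B0}
Applying B1's transfer function to that IN value gives OUT[B1] (row B1 above).

Answer: {e@B3, f@B1}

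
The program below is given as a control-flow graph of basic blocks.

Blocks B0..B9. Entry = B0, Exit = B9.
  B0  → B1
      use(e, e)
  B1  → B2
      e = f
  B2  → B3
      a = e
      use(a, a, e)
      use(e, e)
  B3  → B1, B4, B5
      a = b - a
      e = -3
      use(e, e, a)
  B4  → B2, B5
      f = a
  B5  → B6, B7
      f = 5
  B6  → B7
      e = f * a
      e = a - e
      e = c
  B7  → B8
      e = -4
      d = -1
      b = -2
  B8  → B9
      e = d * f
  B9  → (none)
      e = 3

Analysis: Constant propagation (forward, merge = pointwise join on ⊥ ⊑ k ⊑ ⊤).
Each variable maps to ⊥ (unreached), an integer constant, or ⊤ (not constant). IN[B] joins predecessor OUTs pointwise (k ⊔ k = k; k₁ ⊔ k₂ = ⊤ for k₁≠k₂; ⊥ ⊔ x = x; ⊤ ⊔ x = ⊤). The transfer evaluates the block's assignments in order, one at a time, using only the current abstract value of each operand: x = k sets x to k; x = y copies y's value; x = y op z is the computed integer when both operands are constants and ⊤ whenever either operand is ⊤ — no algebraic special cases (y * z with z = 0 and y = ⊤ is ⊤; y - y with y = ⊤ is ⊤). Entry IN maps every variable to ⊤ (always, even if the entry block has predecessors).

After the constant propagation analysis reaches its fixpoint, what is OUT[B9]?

Per-block solution:
  B0:   IN=(all ⊤)   OUT=(all ⊤)
  B1:   IN=(all ⊤)   OUT=(all ⊤)
  B2:   IN=(all ⊤)   OUT=(all ⊤)
  B3:   IN=(all ⊤)   OUT={e:-3; rest ⊤}
  B4:   IN={e:-3; rest ⊤}   OUT={e:-3; rest ⊤}
  B5:   IN={e:-3; rest ⊤}   OUT={e:-3, f:5; rest ⊤}
  B6:   IN={e:-3, f:5; rest ⊤}   OUT={f:5; rest ⊤}
  B7:   IN={f:5; rest ⊤}   OUT={b:-2, d:-1, e:-4, f:5; rest ⊤}
  B8:   IN={b:-2, d:-1, e:-4, f:5; rest ⊤}   OUT={b:-2, d:-1, e:-5, f:5; rest ⊤}
  B9:   IN={b:-2, d:-1, e:-5, f:5; rest ⊤}   OUT={b:-2, d:-1, e:3, f:5; rest ⊤}

Merge at B9: IN[B9] = OUT[B8] = {a: ⊤, b: -2, c: ⊤, d: -1, e: -5, f: 5}
Applying B9's transfer function to that IN value gives OUT[B9] (row B9 above).

Answer: {a: ⊤, b: -2, c: ⊤, d: -1, e: 3, f: 5}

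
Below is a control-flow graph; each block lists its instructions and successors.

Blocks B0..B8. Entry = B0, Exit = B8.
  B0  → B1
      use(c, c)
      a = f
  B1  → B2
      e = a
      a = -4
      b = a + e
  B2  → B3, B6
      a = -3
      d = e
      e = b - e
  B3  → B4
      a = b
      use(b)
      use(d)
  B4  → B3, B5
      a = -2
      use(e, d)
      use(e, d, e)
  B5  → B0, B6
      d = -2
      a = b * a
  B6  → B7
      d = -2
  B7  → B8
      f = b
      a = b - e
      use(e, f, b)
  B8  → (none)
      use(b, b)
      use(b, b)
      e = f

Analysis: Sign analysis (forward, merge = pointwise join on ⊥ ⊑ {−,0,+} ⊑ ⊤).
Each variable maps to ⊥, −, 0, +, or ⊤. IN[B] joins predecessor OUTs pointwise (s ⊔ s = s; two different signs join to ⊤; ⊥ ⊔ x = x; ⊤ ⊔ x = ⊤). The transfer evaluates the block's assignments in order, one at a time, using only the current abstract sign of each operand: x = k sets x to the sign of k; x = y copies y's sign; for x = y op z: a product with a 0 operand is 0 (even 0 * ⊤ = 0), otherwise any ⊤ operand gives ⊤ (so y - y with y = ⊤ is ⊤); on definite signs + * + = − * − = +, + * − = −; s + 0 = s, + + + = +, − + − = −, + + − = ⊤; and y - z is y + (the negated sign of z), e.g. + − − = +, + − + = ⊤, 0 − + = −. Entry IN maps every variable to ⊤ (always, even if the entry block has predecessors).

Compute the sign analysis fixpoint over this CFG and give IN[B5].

Converged values:
  B0: | IN=(all ⊤) | OUT=(all ⊤)
  B1: | IN=(all ⊤) | OUT={a:-; rest ⊤}
  B2: | IN={a:-; rest ⊤} | OUT={a:-; rest ⊤}
  B3: | IN={a:-; rest ⊤} | OUT=(all ⊤)
  B4: | IN=(all ⊤) | OUT={a:-; rest ⊤}
  B5: | IN={a:-; rest ⊤} | OUT={d:-; rest ⊤}
  B6: | IN=(all ⊤) | OUT={d:-; rest ⊤}
  B7: | IN={d:-; rest ⊤} | OUT={d:-; rest ⊤}
  B8: | IN={d:-; rest ⊤} | OUT={d:-; rest ⊤}

Merge at B5: IN[B5] = OUT[B4] = {a: -, b: ⊤, c: ⊤, d: ⊤, e: ⊤, f: ⊤}

Answer: {a: -, b: ⊤, c: ⊤, d: ⊤, e: ⊤, f: ⊤}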